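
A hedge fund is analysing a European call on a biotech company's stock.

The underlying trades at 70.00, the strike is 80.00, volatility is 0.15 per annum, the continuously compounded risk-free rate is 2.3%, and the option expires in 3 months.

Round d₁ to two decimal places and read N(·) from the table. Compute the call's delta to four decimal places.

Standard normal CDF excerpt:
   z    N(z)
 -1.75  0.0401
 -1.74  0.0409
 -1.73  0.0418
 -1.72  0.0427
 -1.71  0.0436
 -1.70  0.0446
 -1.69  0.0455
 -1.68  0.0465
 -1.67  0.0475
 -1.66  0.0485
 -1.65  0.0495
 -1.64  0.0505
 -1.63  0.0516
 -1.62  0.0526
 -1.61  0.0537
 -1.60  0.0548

σ√T = 0.15·√0.25 = 0.0750
d₁ = [ln(70/80) + (0.023 + 0.15²/2)·0.25] / 0.0750 = [-0.1335 + 0.0086] / 0.0750 = -1.6663 ⇒ -1.67
N(d₁) = N(-1.67) = 0.0475
Δ_call = N(d₁) = 0.0475

0.0475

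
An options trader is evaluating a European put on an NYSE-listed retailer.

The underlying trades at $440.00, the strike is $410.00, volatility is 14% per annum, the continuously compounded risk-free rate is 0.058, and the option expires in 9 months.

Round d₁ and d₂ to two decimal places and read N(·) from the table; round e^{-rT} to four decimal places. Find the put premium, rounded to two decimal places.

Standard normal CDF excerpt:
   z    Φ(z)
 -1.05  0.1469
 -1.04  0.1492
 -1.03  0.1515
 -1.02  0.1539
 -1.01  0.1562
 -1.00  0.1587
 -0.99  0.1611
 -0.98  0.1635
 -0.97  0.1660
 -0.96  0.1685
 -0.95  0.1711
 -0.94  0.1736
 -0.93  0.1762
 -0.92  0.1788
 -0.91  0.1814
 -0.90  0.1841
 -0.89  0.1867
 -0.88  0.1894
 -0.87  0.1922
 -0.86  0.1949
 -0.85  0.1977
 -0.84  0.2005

$4.52

σ√T = 0.14·√0.75 = 0.1212
ln(S/K) + (r + σ²/2)T = ln(440/410) + (0.058 + 0.14²/2)·0.75 = 0.0706 + 0.0508 = 0.1215
d₁ = 0.1215 / 0.1212 = 1.0018 ⇒ 1.00
d₂ = d₁ − σ√T = 1.0018 − 0.1212 = 0.8806 ⇒ 0.88
exp(−rT) = exp(−0.058·0.75) = 0.9574
N(−d₂) = N(-0.88) = 0.1894;  N(−d₁) = N(-1.00) = 0.1587
P = 410·0.9574·0.1894 − 440·0.1587 = 74.3459 − 69.8280 = 4.5179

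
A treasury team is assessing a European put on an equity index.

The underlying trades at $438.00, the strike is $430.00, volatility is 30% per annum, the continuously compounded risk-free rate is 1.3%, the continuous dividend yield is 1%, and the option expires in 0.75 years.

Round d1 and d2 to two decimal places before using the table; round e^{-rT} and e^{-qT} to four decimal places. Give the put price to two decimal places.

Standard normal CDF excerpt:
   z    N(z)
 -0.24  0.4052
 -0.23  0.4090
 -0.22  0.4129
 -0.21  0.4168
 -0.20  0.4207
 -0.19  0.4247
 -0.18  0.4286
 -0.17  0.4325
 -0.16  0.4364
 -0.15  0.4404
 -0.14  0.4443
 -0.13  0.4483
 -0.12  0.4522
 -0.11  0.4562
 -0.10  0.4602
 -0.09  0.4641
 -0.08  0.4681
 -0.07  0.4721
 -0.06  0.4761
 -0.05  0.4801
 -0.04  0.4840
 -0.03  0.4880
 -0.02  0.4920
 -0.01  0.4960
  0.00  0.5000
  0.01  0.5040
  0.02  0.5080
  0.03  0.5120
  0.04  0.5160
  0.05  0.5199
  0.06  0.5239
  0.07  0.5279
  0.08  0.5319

T = 0.75;  σ√T = 0.2598
ln(S/K) + (r − q + σ²/2)T = ln(438/430) + (0.013 − 0.01 + 0.3²/2)·0.75 = 0.0184 + 0.0360 = 0.0544
d₁ = 0.0544 / 0.2598 = 0.2095 → 0.21
d₂ = d₁ − σ√T = 0.2095 − 0.2598 = -0.0503 → -0.05
e^(−qT) = e^(−0.01·0.75) = 0.9925;  e^(−rT) = e^(−0.013·0.75) = 0.9903
P = 430·0.9903·N(0.05) − 438·0.9925·N(-0.21) = 430·0.9903·0.5199 − 438·0.9925·0.4168 = 221.3885 − 181.1892 = 40.1993

$40.20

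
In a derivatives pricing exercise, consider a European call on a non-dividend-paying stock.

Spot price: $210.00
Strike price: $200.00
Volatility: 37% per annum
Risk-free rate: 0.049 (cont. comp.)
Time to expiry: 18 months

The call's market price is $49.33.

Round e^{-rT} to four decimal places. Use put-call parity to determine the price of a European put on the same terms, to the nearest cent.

e^(−rT) = e^(−0.049·1.5) = 0.9291
Put-call parity: C − P = S − K·e^(−rT) = 210 − 200·0.9291 = 210 − 185.8200 = 24.1800
P = C − (C − P) = 49.33 − (24.1800) = 25.1500

$25.15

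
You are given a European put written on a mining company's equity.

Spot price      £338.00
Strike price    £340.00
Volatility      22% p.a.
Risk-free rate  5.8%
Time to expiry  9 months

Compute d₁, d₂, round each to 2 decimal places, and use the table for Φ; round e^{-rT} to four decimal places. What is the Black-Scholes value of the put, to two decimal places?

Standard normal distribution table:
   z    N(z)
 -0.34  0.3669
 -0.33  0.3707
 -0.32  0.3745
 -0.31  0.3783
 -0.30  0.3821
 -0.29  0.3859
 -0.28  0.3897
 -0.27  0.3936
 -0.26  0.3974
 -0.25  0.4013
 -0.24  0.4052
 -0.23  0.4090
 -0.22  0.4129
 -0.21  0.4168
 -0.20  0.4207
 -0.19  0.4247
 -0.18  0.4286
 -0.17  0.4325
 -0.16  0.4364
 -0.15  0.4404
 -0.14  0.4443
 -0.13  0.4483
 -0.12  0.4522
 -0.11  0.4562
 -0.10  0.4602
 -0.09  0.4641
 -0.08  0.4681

£19.37

σ√T = 0.22·√0.75 = 0.1905
ln(S/K) + (r + σ²/2)T = ln(338/340) + (0.058 + 0.22²/2)·0.75 = -0.0059 + 0.0616 = 0.0558
d₁ = 0.0558 / 0.1905 = 0.2926 ≈ 0.29
d₂ = d₁ − σ√T = 0.2926 − 0.1905 = 0.1021 ≈ 0.10
exp(−rT) = exp(−0.058·0.75) = 0.9574
N(−d₂) = N(-0.10) = 0.4602;  N(−d₁) = N(-0.29) = 0.3859
P = 340·0.9574·0.4602 − 338·0.3859 = 149.8025 − 130.4342 = 19.3683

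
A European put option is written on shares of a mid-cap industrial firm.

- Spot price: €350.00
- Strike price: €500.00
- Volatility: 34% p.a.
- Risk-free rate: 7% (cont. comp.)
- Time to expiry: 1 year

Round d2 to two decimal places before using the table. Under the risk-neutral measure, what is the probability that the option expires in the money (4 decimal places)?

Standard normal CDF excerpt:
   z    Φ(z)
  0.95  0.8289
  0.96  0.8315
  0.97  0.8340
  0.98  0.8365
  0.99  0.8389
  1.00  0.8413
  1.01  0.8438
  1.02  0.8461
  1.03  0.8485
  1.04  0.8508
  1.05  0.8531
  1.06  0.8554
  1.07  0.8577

σ√T = 0.34·√1 = 0.3400
d₁ = [ln(350/500) + (0.07 + 0.34²/2)·1] / 0.3400 = [-0.3567 + 0.1278] / 0.3400 = -0.6732 which rounds to -0.67
d₂ = d₁ − σ√T = -0.6732 − 0.3400 = -1.0132 which rounds to -1.01
Pr(exercise) under Q = N(−d₂) = N(1.01) = 0.8438

0.8438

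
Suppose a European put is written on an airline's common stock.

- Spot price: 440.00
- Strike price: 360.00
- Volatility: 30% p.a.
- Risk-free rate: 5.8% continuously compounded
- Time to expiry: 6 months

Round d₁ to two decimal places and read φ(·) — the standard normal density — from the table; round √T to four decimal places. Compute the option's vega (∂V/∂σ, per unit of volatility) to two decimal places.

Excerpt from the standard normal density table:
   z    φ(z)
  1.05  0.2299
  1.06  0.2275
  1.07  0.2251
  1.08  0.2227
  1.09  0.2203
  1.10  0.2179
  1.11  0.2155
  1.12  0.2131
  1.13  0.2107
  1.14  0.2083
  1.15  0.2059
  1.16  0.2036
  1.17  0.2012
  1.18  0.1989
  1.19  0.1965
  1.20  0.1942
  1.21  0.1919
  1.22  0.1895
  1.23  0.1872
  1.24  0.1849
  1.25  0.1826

σ√T = 0.3·√0.5 = 0.2121
ln(S/K) + (r + σ²/2)T = ln(440/360) + (0.058 + 0.3²/2)·0.5 = 0.2007 + 0.0515 = 0.2522
d₁ = 0.2522 / 0.2121 = 1.1887 which rounds to 1.19
√T = √0.5 = 0.7071
φ(d₁) = φ(1.19) = 0.1965
vega = S·φ(d₁)·√T = 440·0.1965·0.7071 = 61.1359

61.14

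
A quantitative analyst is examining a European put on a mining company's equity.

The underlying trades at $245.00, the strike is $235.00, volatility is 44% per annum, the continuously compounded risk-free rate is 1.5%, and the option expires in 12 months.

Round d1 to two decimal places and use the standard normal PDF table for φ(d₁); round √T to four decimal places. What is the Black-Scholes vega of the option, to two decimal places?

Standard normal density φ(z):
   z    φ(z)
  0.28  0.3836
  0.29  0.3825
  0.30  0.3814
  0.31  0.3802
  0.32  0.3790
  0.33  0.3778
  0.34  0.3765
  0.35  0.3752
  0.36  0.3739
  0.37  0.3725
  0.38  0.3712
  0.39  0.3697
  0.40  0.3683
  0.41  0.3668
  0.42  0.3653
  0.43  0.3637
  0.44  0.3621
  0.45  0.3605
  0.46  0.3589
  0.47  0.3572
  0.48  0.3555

91.92

σ√T = 0.44·√1 = 0.4400
d₁ = [ln(245/235) + (0.015 + ½·0.44²)·1] / (σ√T) = (0.0417 + 0.1118) / 0.4400 = 0.3488 ≈ 0.35
√T = √1 = 1.0000
φ(d₁) = φ(0.35) = 0.3752
vega = S·φ(d₁)·√T = 245·0.3752·1.0000 = 91.9240
(Vega is the same for a European call and put with the same parameters.)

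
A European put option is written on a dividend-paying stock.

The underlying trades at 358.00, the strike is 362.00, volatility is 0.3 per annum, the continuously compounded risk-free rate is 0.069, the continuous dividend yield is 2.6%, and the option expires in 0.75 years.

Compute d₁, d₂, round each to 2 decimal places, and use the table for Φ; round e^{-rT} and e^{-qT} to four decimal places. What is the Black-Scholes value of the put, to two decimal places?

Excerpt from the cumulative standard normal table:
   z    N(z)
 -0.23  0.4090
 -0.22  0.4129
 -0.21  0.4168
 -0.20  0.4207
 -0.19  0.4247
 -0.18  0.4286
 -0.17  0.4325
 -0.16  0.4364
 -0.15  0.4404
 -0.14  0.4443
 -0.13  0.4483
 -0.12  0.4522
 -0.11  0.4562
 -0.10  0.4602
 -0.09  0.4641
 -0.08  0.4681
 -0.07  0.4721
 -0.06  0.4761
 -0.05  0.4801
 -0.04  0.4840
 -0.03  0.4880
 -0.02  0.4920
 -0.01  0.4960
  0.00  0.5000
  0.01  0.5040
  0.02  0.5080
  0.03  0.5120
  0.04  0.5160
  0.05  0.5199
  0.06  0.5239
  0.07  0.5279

32.38

σ√T = 0.3·√0.75 = 0.2598
d₁ = [ln(358/362) + (0.069 − 0.026 + 0.3²/2)·0.75] / 0.2598 = [-0.0111 + 0.0660] / 0.2598 = 0.2113 ≈ 0.21
d₂ = d₁ − σ√T = 0.2113 − 0.2598 = -0.0485 ≈ -0.05
e^(−qT) = e^(−0.026·0.75) = 0.9807;  e^(−rT) = e^(−0.069·0.75) = 0.9496
N(−d₂) = N(0.05) = 0.5199;  N(−d₁) = N(-0.21) = 0.4168
P = 362·0.9496·0.5199 − 358·0.9807·0.4168 = 178.7183 − 146.3346 = 32.3838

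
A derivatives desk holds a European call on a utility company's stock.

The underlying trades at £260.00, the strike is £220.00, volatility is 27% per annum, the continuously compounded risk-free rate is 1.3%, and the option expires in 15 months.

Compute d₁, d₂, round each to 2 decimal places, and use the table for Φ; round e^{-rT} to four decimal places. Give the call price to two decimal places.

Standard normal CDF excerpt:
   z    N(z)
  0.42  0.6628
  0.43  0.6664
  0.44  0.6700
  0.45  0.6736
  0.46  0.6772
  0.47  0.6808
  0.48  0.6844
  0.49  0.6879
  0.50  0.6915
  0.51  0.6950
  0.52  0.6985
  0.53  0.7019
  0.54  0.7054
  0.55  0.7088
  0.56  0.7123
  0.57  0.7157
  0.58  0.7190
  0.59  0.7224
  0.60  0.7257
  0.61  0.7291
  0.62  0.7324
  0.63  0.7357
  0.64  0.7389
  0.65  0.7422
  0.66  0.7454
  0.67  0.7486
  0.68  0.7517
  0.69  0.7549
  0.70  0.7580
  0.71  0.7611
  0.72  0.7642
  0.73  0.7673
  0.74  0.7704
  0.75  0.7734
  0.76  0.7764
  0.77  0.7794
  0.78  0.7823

σ√T = 0.27·√1.25 = 0.3019
d₁ = [ln(260/220) + (0.013 + 0.27²/2)·1.25] / 0.3019 = [0.1671 + 0.0618] / 0.3019 = 0.7582 ≈ 0.76
d₂ = d₁ − σ√T = 0.7582 − 0.3019 = 0.4563 ≈ 0.46
e^(−rT) = e^(−0.013·1.25) = 0.9839
C = 260·N(0.76) − 220·0.9839·N(0.46) = 260·0.7764 − 220·0.9839·0.6772 = 201.8640 − 146.5854 = 55.2786

£55.28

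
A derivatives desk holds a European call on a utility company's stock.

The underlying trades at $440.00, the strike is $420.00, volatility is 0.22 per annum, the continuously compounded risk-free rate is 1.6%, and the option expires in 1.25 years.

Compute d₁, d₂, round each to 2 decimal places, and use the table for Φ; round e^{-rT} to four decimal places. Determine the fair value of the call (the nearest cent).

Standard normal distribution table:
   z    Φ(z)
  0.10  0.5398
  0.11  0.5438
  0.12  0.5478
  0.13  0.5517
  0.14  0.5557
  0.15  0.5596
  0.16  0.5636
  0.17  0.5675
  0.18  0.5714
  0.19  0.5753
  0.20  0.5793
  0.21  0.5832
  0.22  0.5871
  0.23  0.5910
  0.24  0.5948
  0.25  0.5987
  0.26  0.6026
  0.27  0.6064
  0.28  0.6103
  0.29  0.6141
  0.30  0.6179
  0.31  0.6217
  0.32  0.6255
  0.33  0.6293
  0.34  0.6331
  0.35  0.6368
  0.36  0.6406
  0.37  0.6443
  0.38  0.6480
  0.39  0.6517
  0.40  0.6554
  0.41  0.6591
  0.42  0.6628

$56.37

σ√T = 0.22 × 1.1180 = 0.2460
d₁ = [ln(440/420) + (0.016 + ½·0.22²)·1.25] / (σ√T) = (0.0465 + 0.0503) / 0.2460 = 0.3934 → 0.39
d₂ = 0.3934 − 0.2460 = 0.1475 → 0.15
e^(−rT) = e^(−0.016·1.25) = 0.9802
N(d₁) = N(0.39) = 0.6517;  N(d₂) = N(0.15) = 0.5596
C = 440·0.6517 − 420·0.9802·0.5596 = 286.7480 − 230.3784 = 56.3696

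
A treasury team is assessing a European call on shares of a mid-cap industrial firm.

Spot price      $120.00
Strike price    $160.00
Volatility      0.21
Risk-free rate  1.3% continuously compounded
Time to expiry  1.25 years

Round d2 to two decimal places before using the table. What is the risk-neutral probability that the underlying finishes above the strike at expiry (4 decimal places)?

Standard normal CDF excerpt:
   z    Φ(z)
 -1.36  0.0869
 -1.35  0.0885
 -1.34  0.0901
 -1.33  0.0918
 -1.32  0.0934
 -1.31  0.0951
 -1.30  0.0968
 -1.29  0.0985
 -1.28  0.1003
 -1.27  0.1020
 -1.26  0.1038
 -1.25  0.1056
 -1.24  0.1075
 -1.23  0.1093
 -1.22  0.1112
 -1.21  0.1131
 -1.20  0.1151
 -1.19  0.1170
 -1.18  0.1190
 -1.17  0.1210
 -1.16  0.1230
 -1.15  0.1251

T = 1.25;  σ√T = 0.2348
d₁ = [ln(120/160) + (0.013 + 0.21²/2)·1.25] / 0.2348 = [-0.2877 + 0.0438] / 0.2348 = -1.0387 ⇒ -1.04
d₂ = d₁ − σ√T = -1.0387 − 0.2348 = -1.2735 ⇒ -1.27
Risk-neutral Pr[S_T > K] = N(d₂) = N(-1.27) = 0.1020

0.1020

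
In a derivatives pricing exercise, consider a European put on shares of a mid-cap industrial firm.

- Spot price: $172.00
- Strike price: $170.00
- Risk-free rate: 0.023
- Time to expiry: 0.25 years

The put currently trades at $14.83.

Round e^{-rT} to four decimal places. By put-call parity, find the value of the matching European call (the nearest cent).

$17.80

e^(−rT) = e^(−0.023·0.25) = 0.9943
Put-call parity: C − P = S − K·e^(−rT) = 172 − 170·0.9943 = 172 − 169.0310 = 2.9690
C = P + (C − P) = 14.83 + (2.9690) = 17.7990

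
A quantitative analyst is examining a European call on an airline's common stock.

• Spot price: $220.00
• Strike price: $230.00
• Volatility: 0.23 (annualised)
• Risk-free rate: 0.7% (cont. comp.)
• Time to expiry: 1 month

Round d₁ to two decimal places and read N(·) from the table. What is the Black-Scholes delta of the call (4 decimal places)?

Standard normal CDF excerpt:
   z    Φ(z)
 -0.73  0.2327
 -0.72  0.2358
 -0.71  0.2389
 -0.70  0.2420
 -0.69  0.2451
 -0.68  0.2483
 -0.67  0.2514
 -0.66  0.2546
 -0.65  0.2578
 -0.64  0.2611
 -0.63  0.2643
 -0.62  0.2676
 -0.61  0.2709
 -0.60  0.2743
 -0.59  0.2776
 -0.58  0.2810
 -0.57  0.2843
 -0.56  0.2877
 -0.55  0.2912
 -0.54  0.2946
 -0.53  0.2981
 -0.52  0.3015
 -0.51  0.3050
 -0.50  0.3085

0.2643

σ√T = 0.23 × 0.2887 = 0.0664
d₁ = [ln(220/230) + (0.007 + 0.23²/2)·0.08333] / 0.0664 = [-0.0445 + 0.0028] / 0.0664 = -0.6275 ≈ -0.63
N(d₁) = N(-0.63) = 0.2643
Δ_call = N(d₁) = 0.2643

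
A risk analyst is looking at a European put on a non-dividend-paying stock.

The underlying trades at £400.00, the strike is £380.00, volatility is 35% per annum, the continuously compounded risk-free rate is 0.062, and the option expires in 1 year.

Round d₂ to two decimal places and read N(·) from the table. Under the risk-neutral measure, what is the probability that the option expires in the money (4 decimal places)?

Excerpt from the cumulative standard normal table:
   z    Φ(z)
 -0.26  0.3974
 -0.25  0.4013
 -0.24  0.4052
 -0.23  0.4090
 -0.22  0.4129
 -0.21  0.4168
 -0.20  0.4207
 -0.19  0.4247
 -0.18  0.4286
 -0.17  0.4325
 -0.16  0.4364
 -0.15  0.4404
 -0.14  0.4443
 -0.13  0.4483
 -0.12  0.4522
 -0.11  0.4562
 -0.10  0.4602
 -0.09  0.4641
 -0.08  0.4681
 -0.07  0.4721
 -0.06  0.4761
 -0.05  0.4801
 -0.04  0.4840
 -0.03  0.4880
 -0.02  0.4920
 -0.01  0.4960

σ√T = 0.35 × 1.0000 = 0.3500
d₁ = [ln(400/380) + (0.062 + ½·0.35²)·1] / (σ√T) = (0.0513 + 0.1232) / 0.3500 = 0.4987 → 0.50
d₂ = 0.4987 − 0.3500 = 0.1487 → 0.15
Pr(exercise) under Q = N(−d₂) = N(-0.15) = 0.4404

0.4404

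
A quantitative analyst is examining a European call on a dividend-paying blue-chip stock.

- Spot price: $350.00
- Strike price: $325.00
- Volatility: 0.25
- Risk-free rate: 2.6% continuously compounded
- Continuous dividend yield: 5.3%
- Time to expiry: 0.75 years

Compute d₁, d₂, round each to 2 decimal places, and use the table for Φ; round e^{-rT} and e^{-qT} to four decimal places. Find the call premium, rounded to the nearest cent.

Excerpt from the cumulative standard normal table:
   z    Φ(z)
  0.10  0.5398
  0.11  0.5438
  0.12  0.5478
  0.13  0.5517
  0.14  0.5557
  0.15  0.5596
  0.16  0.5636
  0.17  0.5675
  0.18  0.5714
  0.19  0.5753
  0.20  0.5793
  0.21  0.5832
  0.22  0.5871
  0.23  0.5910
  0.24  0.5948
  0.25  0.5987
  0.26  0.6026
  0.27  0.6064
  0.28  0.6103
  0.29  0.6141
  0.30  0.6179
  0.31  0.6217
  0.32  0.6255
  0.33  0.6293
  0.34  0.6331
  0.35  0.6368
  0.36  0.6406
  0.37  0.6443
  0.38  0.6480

σ√T = 0.25 × 0.8660 = 0.2165
d₁ = [ln(350/325) + (0.026 − 0.053 + 0.25²/2)·0.75] / 0.2165 = [0.0741 + 0.0032] / 0.2165 = 0.3570 → 0.36
d₂ = d₁ − σ√T = 0.3570 − 0.2165 = 0.1405 → 0.14
exp(−qT) = exp(−0.053·0.75) = 0.9610;  exp(−rT) = exp(−0.026·0.75) = 0.9807
C = 350·0.9610·N(0.36) − 325·0.9807·N(0.14) = 350·0.9610·0.6406 − 325·0.9807·0.5557 = 215.4658 − 177.1169 = 38.3489

$38.35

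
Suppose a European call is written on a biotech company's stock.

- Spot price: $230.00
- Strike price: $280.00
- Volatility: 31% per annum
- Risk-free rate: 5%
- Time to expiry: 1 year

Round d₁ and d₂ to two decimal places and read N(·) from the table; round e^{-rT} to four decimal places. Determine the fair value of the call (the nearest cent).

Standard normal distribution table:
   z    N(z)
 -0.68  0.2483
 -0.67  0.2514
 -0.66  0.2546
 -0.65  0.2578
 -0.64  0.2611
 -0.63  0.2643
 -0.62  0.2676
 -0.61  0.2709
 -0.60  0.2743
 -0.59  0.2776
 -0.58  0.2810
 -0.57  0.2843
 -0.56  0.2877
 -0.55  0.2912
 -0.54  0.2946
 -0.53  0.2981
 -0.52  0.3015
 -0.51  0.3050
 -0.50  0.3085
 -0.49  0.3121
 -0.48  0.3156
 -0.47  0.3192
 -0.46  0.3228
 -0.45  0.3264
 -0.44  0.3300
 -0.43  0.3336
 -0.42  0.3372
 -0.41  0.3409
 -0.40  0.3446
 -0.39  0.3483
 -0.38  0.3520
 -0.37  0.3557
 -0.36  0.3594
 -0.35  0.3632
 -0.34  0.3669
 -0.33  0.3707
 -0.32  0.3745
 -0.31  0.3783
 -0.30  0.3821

T = 1;  σ√T = 0.3100
d₁ = [ln(230/280) + (0.05 + 0.31²/2)·1] / 0.3100 = [-0.1967 + 0.0980] / 0.3100 = -0.3183 which rounds to -0.32
d₂ = d₁ − σ√T = -0.3183 − 0.3100 = -0.6283 which rounds to -0.63
exp(−rT) = exp(−0.05·1) = 0.9512
N(d₁) = N(-0.32) = 0.3745;  N(d₂) = N(-0.63) = 0.2643
C = 230·0.3745 − 280·0.9512·0.2643 = 86.1350 − 70.3926 = 15.7424

$15.74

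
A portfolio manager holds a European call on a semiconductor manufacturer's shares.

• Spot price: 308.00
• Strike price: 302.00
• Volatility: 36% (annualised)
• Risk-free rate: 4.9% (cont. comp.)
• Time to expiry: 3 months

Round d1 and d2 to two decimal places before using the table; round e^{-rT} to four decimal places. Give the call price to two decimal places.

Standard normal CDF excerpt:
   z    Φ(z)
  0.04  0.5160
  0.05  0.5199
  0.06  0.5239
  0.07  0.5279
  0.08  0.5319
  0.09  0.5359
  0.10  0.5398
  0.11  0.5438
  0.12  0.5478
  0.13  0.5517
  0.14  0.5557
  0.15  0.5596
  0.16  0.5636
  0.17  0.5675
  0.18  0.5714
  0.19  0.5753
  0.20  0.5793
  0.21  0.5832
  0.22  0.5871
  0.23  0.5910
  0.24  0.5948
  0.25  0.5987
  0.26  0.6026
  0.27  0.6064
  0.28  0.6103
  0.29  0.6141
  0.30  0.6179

σ√T = 0.36·√0.25 = 0.1800
d₁ = [ln(308/302) + (0.049 + 0.36²/2)·0.25] / 0.1800 = [0.0197 + 0.0284] / 0.1800 = 0.2673 which rounds to 0.27
d₂ = d₁ − σ√T = 0.2673 − 0.1800 = 0.0873 which rounds to 0.09
e^(−rT) = e^(−0.049·0.25) = 0.9878
N(d₁) = N(0.27) = 0.6064;  N(d₂) = N(0.09) = 0.5359
C = 308·0.6064 − 302·0.9878·0.5359 = 186.7712 − 159.8673 = 26.9039

26.90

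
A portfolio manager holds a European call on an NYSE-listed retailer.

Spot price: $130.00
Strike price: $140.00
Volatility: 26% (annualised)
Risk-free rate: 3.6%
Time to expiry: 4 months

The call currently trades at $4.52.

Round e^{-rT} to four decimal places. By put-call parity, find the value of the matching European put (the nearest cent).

e^(−rT) = e^(−0.036·0.3333) = 0.9881
Put-call parity: C − P = S − K·e^(−rT) = 130 − 140·0.9881 = 130 − 138.3340 = -8.3340
P = C − (C − P) = 4.52 − (-8.3340) = 12.8540

$12.85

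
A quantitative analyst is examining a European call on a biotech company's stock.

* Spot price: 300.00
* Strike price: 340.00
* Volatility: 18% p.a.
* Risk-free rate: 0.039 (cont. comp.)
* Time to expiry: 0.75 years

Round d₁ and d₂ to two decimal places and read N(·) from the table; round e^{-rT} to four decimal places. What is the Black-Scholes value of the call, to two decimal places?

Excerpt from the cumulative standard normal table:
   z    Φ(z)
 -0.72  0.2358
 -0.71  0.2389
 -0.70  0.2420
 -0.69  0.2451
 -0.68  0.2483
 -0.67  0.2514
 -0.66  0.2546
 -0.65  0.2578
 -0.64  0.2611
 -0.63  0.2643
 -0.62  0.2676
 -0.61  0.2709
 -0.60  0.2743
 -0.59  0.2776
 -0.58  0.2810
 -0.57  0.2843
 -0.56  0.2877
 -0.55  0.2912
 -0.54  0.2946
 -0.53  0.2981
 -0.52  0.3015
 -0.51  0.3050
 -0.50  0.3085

7.45

σ√T = 0.18·√0.75 = 0.1559
d₁ = [ln(300/340) + (0.039 + 0.18²/2)·0.75] / 0.1559 = [-0.1252 + 0.0414] / 0.1559 = -0.5373 which rounds to -0.54
d₂ = d₁ − σ√T = -0.5373 − 0.1559 = -0.6932 which rounds to -0.69
exp(−rT) = exp(−0.039·0.75) = 0.9712
C = 300·N(-0.54) − 340·0.9712·N(-0.69) = 300·0.2946 − 340·0.9712·0.2451 = 88.3800 − 80.9340 = 7.4460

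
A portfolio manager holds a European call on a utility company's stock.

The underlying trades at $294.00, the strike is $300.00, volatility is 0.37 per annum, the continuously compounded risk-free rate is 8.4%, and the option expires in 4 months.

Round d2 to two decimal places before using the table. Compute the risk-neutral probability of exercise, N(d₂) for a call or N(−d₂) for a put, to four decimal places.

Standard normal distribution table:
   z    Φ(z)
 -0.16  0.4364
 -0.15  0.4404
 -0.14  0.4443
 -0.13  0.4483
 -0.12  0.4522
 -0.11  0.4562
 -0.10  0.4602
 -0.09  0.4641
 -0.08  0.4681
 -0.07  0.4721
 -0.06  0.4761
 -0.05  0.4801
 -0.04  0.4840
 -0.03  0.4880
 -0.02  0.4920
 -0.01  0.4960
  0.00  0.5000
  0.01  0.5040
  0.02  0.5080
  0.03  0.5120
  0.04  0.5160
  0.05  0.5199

0.4721

σ√T = 0.37 × 0.5774 = 0.2136
d₁ = [ln(294/300) + (0.084 + 0.37²/2)·0.3333] / 0.2136 = [-0.0202 + 0.0508] / 0.2136 = 0.1433 ⇒ 0.14
d₂ = d₁ − σ√T = 0.1433 − 0.2136 = -0.0703 ⇒ -0.07
Pr(exercise) under Q = N(d₂) = 0.4721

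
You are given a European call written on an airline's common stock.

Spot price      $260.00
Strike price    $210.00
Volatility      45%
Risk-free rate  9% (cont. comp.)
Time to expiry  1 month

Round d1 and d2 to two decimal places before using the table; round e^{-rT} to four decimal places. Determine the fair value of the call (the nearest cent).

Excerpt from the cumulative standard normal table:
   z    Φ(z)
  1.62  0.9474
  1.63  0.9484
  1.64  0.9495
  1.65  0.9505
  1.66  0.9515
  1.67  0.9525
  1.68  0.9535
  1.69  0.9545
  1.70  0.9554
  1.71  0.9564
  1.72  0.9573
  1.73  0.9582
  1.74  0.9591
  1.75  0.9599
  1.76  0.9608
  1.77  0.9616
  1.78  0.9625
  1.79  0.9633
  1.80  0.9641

T = 0.08333;  σ√T = 0.1299
ln(S/K) + (r + σ²/2)T = ln(260/210) + (0.09 + 0.45²/2)·0.08333 = 0.2136 + 0.0159 = 0.2295
d₁ = 0.2295 / 0.1299 = 1.7668 which rounds to 1.77
d₂ = d₁ − σ√T = 1.7668 − 0.1299 = 1.6369 which rounds to 1.64
e^(−rT) = e^(−0.09·0.08333) = 0.9925
C = 260·N(1.77) − 210·0.9925·N(1.64) = 260·0.9616 − 210·0.9925·0.9495 = 250.0160 − 197.8995 = 52.1165

$52.12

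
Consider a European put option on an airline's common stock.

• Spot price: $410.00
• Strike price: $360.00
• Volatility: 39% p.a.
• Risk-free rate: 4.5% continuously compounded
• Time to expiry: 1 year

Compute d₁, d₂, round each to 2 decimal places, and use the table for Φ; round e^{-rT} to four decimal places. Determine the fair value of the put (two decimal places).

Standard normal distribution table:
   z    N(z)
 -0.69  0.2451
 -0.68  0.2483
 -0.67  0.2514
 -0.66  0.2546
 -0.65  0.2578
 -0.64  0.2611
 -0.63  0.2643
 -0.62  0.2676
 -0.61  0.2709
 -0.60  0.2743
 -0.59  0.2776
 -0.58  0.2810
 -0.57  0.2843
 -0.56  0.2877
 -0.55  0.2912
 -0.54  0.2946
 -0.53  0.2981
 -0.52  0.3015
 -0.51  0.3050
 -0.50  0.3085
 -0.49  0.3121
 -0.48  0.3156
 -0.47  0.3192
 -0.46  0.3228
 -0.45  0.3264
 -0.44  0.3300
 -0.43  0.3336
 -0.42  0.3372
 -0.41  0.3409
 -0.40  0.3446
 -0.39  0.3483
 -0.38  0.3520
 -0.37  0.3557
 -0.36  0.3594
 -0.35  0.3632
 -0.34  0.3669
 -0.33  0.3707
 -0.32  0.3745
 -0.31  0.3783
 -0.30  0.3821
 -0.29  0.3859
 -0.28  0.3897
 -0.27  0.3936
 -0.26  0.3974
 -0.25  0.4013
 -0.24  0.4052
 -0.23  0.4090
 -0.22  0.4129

$31.06

T = 1;  σ√T = 0.3900
d₁ = [ln(410/360) + (0.045 + 0.39²/2)·1] / 0.3900 = [0.1301 + 0.1211] / 0.3900 = 0.6439 ⇒ 0.64
d₂ = d₁ − σ√T = 0.6439 − 0.3900 = 0.2539 ⇒ 0.25
exp(−rT) = exp(−0.045·1) = 0.9560
P = 360·0.9560·N(-0.25) − 410·N(-0.64) = 360·0.9560·0.4013 − 410·0.2611 = 138.1114 − 107.0510 = 31.0604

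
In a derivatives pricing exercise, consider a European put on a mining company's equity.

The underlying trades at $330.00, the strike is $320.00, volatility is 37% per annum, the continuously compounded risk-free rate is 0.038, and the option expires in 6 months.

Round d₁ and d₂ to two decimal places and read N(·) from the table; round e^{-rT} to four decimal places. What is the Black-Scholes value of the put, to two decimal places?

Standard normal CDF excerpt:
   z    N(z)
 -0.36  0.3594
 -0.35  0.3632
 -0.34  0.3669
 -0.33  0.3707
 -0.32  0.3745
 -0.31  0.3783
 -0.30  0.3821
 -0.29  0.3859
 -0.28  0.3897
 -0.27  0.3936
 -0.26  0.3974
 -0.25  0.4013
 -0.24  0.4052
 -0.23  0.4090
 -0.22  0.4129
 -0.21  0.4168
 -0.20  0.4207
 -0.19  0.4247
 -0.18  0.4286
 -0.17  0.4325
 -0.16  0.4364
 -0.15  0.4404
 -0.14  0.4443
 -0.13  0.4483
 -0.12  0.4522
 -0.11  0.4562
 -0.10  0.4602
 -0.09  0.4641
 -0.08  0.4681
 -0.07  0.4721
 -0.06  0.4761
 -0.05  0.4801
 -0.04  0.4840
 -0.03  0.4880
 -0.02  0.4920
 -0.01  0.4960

$25.90

σ√T = 0.37·√0.5 = 0.2616
d₁ = [ln(330/320) + (0.038 + 0.37²/2)·0.5] / 0.2616 = [0.0308 + 0.0532] / 0.2616 = 0.3211 ≈ 0.32
d₂ = d₁ − σ√T = 0.3211 − 0.2616 = 0.0594 ≈ 0.06
e^(−rT) = e^(−0.038·0.5) = 0.9812
N(−d₂) = N(-0.06) = 0.4761;  N(−d₁) = N(-0.32) = 0.3745
P = 320·0.9812·0.4761 − 330·0.3745 = 149.4878 − 123.5850 = 25.9028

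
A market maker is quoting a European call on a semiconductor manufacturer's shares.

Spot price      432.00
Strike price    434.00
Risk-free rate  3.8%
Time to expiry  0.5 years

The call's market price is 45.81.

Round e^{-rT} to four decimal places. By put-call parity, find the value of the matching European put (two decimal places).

39.65

e^(−rT) = e^(−0.038·0.5) = 0.9812
Put-call parity: C − P = S − K·e^(−rT) = 432 − 434·0.9812 = 432 − 425.8408 = 6.1592
P = C − (C − P) = 45.81 − (6.1592) = 39.6508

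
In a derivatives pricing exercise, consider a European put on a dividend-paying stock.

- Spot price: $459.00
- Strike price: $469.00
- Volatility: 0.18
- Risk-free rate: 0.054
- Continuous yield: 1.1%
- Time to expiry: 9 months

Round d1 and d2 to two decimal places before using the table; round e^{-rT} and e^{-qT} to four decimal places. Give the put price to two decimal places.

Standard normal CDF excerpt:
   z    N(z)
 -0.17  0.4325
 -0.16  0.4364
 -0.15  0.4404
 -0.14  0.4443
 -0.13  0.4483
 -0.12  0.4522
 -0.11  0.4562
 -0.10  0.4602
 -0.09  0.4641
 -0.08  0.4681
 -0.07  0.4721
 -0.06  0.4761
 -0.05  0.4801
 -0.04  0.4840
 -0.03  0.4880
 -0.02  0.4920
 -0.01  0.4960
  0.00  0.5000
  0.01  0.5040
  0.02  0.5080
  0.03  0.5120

$26.51

σ√T = 0.18·√0.75 = 0.1559
d₁ = [ln(459/469) + (0.054 − 0.011 + 0.18²/2)·0.75] / 0.1559 = [-0.0216 + 0.0444] / 0.1559 = 0.1466 ⇒ 0.15
d₂ = d₁ − σ√T = 0.1466 − 0.1559 = -0.0093 ⇒ -0.01
e^(−qT) = e^(−0.011·0.75) = 0.9918;  e^(−rT) = e^(−0.054·0.75) = 0.9603
P = 469·0.9603·N(0.01) − 459·0.9918·N(-0.15) = 469·0.9603·0.5040 − 459·0.9918·0.4404 = 226.9919 − 200.4860 = 26.5059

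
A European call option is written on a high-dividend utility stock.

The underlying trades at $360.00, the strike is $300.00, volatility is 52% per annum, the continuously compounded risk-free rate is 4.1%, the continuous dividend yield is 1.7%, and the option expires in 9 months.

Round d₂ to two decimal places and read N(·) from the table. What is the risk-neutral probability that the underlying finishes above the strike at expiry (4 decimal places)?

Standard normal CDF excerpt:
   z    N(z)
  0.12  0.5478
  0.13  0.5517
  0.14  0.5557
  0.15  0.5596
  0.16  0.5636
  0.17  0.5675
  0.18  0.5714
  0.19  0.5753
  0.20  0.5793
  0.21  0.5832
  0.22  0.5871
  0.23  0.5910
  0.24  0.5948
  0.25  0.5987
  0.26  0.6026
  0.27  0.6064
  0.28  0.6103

T = 0.75;  σ√T = 0.4503
ln(S/K) + (r − q + σ²/2)T = ln(360/300) + (0.041 − 0.017 + 0.52²/2)·0.75 = 0.1823 + 0.1194 = 0.3017
d₁ = 0.3017 / 0.4503 = 0.6700 ⇒ 0.67
d₂ = d₁ − σ√T = 0.6700 − 0.4503 = 0.2197 ⇒ 0.22
Risk-neutral Pr[S_T > K] = N(d₂) = N(0.22) = 0.5871

0.5871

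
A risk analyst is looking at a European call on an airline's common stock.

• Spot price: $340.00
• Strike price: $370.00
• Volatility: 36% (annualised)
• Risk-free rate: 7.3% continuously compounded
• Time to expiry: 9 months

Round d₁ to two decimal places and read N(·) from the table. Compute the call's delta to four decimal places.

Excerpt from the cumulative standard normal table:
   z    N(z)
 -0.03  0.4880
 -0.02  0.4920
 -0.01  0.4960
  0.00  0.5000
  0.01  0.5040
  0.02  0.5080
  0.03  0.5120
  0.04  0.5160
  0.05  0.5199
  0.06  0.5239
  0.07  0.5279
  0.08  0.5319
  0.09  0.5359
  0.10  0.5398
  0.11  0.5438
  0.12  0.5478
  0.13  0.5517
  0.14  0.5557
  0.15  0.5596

σ√T = 0.36 × 0.8660 = 0.3118
d₁ = [ln(340/370) + (0.073 + 0.36²/2)·0.75] / 0.3118 = [-0.0846 + 0.1033] / 0.3118 = 0.0603 ⇒ 0.06
N(d₁) = N(0.06) = 0.5239
Δ_call = N(d₁) = 0.5239

0.5239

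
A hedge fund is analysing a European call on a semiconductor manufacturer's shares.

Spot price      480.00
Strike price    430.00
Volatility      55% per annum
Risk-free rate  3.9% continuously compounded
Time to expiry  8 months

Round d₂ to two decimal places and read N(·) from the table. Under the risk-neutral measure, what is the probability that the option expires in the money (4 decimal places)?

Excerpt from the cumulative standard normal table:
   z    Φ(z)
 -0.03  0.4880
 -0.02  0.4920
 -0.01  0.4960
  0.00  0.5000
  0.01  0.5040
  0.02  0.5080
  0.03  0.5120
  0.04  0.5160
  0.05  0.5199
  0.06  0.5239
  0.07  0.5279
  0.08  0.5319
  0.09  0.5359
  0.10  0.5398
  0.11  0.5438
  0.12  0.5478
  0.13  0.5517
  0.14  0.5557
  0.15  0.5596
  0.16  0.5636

σ√T = 0.55·√0.6667 = 0.4491
d₁ = [ln(480/430) + (0.039 + ½·0.55²)·0.6667] / (σ√T) = (0.1100 + 0.1268) / 0.4491 = 0.5274 → 0.53
d₂ = 0.5274 − 0.4491 = 0.0783 → 0.08
Risk-neutral Pr[S_T > K] = N(d₂) = N(0.08) = 0.5319

0.5319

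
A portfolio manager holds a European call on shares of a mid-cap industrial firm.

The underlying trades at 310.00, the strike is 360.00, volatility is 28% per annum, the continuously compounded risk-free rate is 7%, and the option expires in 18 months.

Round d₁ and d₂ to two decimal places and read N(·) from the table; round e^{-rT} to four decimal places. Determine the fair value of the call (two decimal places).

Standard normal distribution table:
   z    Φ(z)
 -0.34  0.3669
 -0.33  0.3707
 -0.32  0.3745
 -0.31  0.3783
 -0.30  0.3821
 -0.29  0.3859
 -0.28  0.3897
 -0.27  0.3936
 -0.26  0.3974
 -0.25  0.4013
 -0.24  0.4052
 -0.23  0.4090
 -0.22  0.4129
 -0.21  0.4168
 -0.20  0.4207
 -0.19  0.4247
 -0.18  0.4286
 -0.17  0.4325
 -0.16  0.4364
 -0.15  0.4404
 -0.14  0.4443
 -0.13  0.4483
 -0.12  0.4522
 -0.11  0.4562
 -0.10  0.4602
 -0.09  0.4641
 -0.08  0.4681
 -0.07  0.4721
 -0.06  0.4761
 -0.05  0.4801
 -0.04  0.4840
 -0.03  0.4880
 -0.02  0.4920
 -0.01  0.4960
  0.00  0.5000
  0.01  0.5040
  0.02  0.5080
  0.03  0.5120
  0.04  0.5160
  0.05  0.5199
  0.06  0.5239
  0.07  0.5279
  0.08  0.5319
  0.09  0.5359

36.12

T = 1.5;  σ√T = 0.3429
ln(S/K) + (r + σ²/2)T = ln(310/360) + (0.07 + 0.28²/2)·1.5 = -0.1495 + 0.1638 = 0.0143
d₁ = 0.0143 / 0.3429 = 0.0416 ≈ 0.04
d₂ = d₁ − σ√T = 0.0416 − 0.3429 = -0.3013 ≈ -0.30
e^(−rT) = e^(−0.07·1.5) = 0.9003
N(d₁) = N(0.04) = 0.5160;  N(d₂) = N(-0.30) = 0.3821
C = 310·0.5160 − 360·0.9003·0.3821 = 159.9600 − 123.8417 = 36.1183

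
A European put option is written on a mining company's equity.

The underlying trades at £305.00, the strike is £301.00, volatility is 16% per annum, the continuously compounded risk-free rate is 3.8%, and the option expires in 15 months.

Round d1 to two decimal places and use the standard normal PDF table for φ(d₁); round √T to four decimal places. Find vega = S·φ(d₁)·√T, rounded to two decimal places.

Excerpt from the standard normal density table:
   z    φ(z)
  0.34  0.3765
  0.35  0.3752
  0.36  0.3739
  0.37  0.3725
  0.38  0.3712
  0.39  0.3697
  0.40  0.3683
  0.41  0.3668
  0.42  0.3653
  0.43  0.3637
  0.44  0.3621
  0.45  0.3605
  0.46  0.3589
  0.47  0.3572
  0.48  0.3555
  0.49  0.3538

124.02

σ√T = 0.16·√1.25 = 0.1789
d₁ = [ln(305/301) + (0.038 + 0.16²/2)·1.25] / 0.1789 = [0.0132 + 0.0635] / 0.1789 = 0.4288 which rounds to 0.43
√T = √1.25 = 1.1180
φ(d₁) = φ(0.43) = 0.3637
vega = S·φ(d₁)·√T = 305·0.3637·1.1180 = 124.0181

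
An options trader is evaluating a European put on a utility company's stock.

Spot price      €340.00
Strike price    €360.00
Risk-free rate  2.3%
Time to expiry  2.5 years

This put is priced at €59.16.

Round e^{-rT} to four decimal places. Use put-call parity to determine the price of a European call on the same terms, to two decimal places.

e^(−rT) = e^(−0.023·2.5) = 0.9441
Put-call parity: C − P = S − K·e^(−rT) = 340 − 360·0.9441 = 340 − 339.8760 = 0.1240
C = P + (C − P) = 59.16 + (0.1240) = 59.2840

€59.28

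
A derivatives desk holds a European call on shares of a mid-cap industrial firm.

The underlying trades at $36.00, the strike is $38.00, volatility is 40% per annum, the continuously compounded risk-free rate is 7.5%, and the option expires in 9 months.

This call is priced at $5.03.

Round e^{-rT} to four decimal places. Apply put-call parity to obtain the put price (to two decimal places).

$4.95

exp(−rT) = exp(−0.075·0.75) = 0.9453
Put-call parity: C − P = S − K·e^(−rT) = 36 − 38·0.9453 = 36 − 35.9214 = 0.0786
P = C − (C − P) = 5.03 − (0.0786) = 4.9514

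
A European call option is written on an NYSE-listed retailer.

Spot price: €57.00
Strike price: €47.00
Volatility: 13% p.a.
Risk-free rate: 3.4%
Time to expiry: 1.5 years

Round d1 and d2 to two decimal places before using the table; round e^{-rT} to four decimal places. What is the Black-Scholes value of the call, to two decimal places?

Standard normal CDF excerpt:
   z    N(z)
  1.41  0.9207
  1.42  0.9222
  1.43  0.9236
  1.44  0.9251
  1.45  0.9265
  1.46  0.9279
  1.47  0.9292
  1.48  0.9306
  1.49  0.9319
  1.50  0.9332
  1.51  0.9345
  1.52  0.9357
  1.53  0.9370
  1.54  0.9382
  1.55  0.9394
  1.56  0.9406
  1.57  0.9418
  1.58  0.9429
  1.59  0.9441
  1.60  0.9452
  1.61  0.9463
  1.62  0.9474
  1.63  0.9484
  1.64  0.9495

€12.56

σ√T = 0.13 × 1.2247 = 0.1592
d₁ = [ln(57/47) + (0.034 + 0.13²/2)·1.5] / 0.1592 = [0.1929 + 0.0637] / 0.1592 = 1.6115 ≈ 1.61
d₂ = d₁ − σ√T = 1.6115 − 0.1592 = 1.4523 ≈ 1.45
e^(−rT) = e^(−0.034·1.5) = 0.9503
N(d₁) = N(1.61) = 0.9463;  N(d₂) = N(1.45) = 0.9265
C = 57·0.9463 − 47·0.9503·0.9265 = 53.9391 − 41.3813 = 12.5578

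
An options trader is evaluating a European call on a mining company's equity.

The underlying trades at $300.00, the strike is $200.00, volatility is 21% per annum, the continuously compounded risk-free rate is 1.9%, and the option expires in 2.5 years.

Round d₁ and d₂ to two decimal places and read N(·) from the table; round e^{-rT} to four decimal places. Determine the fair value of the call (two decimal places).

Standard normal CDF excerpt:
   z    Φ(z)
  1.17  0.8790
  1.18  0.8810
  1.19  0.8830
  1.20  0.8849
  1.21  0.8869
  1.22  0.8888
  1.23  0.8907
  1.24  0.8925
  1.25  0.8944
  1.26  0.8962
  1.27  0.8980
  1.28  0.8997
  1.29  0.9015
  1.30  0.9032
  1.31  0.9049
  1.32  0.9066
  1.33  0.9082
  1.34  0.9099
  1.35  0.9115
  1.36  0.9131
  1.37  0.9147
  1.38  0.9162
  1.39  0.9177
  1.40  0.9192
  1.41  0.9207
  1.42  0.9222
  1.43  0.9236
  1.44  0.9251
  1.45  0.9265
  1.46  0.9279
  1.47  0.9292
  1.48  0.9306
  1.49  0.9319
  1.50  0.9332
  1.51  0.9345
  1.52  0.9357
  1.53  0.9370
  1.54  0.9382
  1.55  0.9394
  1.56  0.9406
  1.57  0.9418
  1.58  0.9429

σ√T = 0.21 × 1.5811 = 0.3320
d₁ = [ln(300/200) + (0.019 + 0.21²/2)·2.5] / 0.3320 = [0.4055 + 0.1026] / 0.3320 = 1.5302 → 1.53
d₂ = d₁ − σ√T = 1.5302 − 0.3320 = 1.1982 → 1.20
e^(−rT) = e^(−0.019·2.5) = 0.9536
N(d₁) = N(1.53) = 0.9370;  N(d₂) = N(1.20) = 0.8849
C = 300·0.9370 − 200·0.9536·0.8849 = 281.1000 − 168.7681 = 112.3319

$112.33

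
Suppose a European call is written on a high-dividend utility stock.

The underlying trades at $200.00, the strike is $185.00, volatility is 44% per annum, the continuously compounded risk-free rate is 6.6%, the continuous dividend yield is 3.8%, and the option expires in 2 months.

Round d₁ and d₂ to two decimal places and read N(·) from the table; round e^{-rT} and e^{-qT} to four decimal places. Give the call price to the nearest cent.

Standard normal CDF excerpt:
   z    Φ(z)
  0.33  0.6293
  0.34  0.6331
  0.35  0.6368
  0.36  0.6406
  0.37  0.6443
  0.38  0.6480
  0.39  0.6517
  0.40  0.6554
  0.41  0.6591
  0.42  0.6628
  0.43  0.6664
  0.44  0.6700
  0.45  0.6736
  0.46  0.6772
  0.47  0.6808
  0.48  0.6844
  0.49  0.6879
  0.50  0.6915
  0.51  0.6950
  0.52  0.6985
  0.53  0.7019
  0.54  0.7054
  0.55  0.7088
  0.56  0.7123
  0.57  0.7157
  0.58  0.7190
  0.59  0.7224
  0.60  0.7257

$22.97

σ√T = 0.44 × 0.4082 = 0.1796
d₁ = [ln(200/185) + (0.066 − 0.038 + ½·0.44²)·0.1667] / (σ√T) = (0.0780 + 0.0208) / 0.1796 = 0.5498 → 0.55
d₂ = 0.5498 − 0.1796 = 0.3702 → 0.37
exp(−qT) = exp(−0.038·0.1667) = 0.9937;  exp(−rT) = exp(−0.066·0.1667) = 0.9891
N(d₁) = N(0.55) = 0.7088;  N(d₂) = N(0.37) = 0.6443
C = 200·0.9937·0.7088 − 185·0.9891·0.6443 = 140.8669 − 117.8963 = 22.9706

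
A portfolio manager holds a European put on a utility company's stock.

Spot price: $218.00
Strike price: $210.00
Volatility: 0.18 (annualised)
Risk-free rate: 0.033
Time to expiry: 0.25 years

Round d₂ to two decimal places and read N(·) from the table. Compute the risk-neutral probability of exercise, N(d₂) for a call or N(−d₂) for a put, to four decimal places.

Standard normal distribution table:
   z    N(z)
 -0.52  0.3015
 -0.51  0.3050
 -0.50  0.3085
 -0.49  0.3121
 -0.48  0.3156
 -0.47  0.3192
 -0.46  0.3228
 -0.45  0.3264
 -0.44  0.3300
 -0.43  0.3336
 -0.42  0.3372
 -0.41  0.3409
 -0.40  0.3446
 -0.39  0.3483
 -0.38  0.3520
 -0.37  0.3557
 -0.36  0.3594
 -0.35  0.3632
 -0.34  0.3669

0.3228

σ√T = 0.18·√0.25 = 0.0900
d₁ = [ln(218/210) + (0.033 + ½·0.18²)·0.25] / (σ√T) = (0.0374 + 0.0123) / 0.0900 = 0.5521 → 0.55
d₂ = 0.5521 − 0.0900 = 0.4621 → 0.46
Risk-neutral Pr[S_T < K] = N(−d₂) = N(-0.46) = 0.3228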